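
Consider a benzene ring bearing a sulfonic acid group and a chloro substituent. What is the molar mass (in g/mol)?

Atom tally by fragment:
  benzene ring core → C:6 H:6
  (− 2 ring H displaced by substituents)
  + SO3H → S:1 O:3 H:1
  + Cl → Cl:1
Element totals:
  C: 6
  H: 5
  Cl: 1
  O: 3
  S: 1
Molecular formula: C6H5ClO3S.
  M = 6(12.011) + 5(1.008) + 35.45 + 3(15.999) + 32.06
    = 72.066 + 5.040 + 35.450 + 47.997 + 32.060 = 192.613

192.61 g/mol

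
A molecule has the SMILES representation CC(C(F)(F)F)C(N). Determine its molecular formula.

Atom tally by fragment:
  CH3 → C:1 H:3
  CH(CF3) → C:2 H:1 F:3
  CH2NH2 → C:1 H:4 N:1
Element totals:
  C: 4
  H: 8
  F: 3
  N: 1

C4H8F3N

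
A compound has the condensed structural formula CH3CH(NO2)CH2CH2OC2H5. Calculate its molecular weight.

147.17 g/mol

Element totals:
  C: 6
  H: 13
  N: 1
  O: 3
Molecular formula: C6H13NO3.
  M = 6(12.011) + 13(1.008) + 14.007 + 3(15.999)
    = 72.066 + 13.104 + 14.007 + 47.997 = 147.174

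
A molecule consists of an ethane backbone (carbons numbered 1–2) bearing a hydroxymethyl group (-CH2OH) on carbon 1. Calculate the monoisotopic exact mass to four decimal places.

Atom tally by fragment:
  HOCH2CH2 → C:2 H:5 O:1
  CH3 → C:1 H:3
Element totals:
  C: 3
  H: 8
  O: 1
Molecular formula: C3H8O.
  M = 3(12.0) + 8(1.007825) + 15.994915
    = 36.000000 + 8.062600 + 15.994915 = 60.057515

60.0575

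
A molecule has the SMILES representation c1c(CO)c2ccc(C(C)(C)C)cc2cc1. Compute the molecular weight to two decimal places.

Atom tally by fragment:
  naphthalene ring system core → C:10 H:8
  (− 2 ring H displaced by substituents)
  + CH2OH → C:1 H:3 O:1
  + C(CH3)3 → C:4 H:9
Element totals:
  C: 15
  H: 18
  O: 1
Molecular formula: C15H18O.
  M = 15(12.011) + 18(1.008) + 15.999
    = 180.165 + 18.144 + 15.999 = 214.308

214.31 g/mol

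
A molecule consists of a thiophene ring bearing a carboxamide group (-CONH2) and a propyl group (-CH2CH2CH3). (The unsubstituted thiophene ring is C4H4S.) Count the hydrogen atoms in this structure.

Atom tally by fragment:
  thiophene ring core → C:4 H:4 S:1
  (− 2 ring H displaced by substituents)
  + CONH2 → C:1 H:2 O:1 N:1
  + CH2CH2CH3 → C:3 H:7
Element totals:
  C: 8
  H: 11
  N: 1
  O: 1
  S: 1

11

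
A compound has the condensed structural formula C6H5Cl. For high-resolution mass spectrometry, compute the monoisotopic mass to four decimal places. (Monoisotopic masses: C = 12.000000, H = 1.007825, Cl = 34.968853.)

112.0080

Atom tally by fragment:
  benzene ring core → C:6 H:6
  (− 1 ring H displaced by substituents)
  + Cl → Cl:1
Element totals:
  C: 6
  H: 5
  Cl: 1
Molecular formula: C6H5Cl.
  M = 6(12.0) + 5(1.007825) + 34.968853
    = 72.000000 + 5.039125 + 34.968853 = 112.007978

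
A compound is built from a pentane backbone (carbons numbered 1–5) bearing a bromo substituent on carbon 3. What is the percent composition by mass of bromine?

52.90%

Atom tally by fragment:
  CH3 → C:1 H:3
  CH2 → C:1 H:2
  CH(Br) → C:1 H:1 Br:1
  CH2 → C:1 H:2
  CH3 → C:1 H:3
Element totals:
  C: 5
  H: 11
  Br: 1
Molecular formula: C5H11Br.
Molar mass = 151.047 g/mol.
Mass from Br: 1 × 79.904 = 79.904 g/mol.
%Br = 79.904 / 151.047 × 100 = 52.90%.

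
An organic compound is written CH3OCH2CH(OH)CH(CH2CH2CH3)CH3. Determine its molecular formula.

Element totals:
  C: 8
  H: 18
  O: 2

C8H18O2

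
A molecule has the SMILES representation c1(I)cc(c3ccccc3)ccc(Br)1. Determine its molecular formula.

Atom tally by fragment:
  benzene ring core → C:6 H:6
  (− 3 ring H displaced by substituents)
  + I → I:1
  + C6H5 → C:6 H:5
  + Br → Br:1
Element totals:
  C: 12
  H: 8
  Br: 1
  I: 1

C12H8BrI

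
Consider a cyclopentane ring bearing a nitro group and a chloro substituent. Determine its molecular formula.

Atom tally by fragment:
  cyclopentane ring core → C:5 H:10
  (− 2 ring H displaced by substituents)
  + NO2 → N:1 O:2
  + Cl → Cl:1
Element totals:
  C: 5
  H: 8
  Cl: 1
  N: 1
  O: 2

C5H8ClNO2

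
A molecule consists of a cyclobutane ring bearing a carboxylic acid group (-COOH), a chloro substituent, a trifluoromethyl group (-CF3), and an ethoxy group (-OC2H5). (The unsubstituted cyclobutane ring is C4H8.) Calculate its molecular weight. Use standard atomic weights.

Atom tally by fragment:
  cyclobutane ring core → C:4 H:8
  (− 4 ring H displaced by substituents)
  + COOH → C:1 H:1 O:2
  + Cl → Cl:1
  + CF3 → C:1 F:3
  + OC2H5 → C:2 H:5 O:1
Element totals:
  C: 8
  H: 10
  Cl: 1
  F: 3
  O: 3
Molecular formula: C8H10ClF3O3.
  M = 8(12.011) + 10(1.008) + 35.45 + 3(18.998) + 3(15.999)
    = 96.088 + 10.080 + 35.450 + 56.994 + 47.997 = 246.609

246.61 g/mol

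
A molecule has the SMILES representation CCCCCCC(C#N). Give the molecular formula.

C8H15N

Atom tally by fragment:
  CH3 → C:1 H:3
  CH2 → C:1 H:2
  CH2 → C:1 H:2
  CH2 → C:1 H:2
  CH2 → C:1 H:2
  CH2 → C:1 H:2
  CH2CN → C:2 H:2 N:1
Element totals:
  C: 8
  H: 15
  N: 1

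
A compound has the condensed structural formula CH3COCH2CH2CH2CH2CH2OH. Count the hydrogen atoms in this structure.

Atom tally by fragment:
  CH3COCH2 → C:3 H:5 O:1
  CH2 → C:1 H:2
  CH2 → C:1 H:2
  CH2 → C:1 H:2
  CH2OH → C:1 H:3 O:1
Element totals:
  C: 7
  H: 14
  O: 2

14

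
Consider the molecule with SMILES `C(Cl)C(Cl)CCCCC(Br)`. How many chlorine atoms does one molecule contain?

Atom tally by fragment:
  ClCH2 → C:1 H:2 Cl:1
  CH(Cl) → C:1 H:1 Cl:1
  CH2 → C:1 H:2
  CH2 → C:1 H:2
  CH2 → C:1 H:2
  CH2 → C:1 H:2
  CH2Br → C:1 H:2 Br:1
Element totals:
  C: 7
  H: 13
  Br: 1
  Cl: 2

2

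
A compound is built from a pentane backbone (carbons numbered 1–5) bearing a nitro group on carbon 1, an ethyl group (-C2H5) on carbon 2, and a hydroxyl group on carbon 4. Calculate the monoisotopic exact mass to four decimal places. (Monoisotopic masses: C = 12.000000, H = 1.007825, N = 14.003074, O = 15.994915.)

Atom tally by fragment:
  O2NCH2 → C:1 H:2 N:1 O:2
  CH(C2H5) → C:3 H:6
  CH2 → C:1 H:2
  CH(OH) → C:1 H:2 O:1
  CH3 → C:1 H:3
Element totals:
  C: 7
  H: 15
  N: 1
  O: 3
Molecular formula: C7H15NO3.
  M = 7(12.0) + 15(1.007825) + 14.003074 + 3(15.994915)
    = 84.000000 + 15.117375 + 14.003074 + 47.984745 = 161.105194

161.1052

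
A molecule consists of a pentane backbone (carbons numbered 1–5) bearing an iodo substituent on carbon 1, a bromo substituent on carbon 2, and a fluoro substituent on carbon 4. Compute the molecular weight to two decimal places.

Atom tally by fragment:
  ICH2 → C:1 H:2 I:1
  CH(Br) → C:1 H:1 Br:1
  CH2 → C:1 H:2
  CH(F) → C:1 H:1 F:1
  CH3 → C:1 H:3
Element totals:
  C: 5
  H: 9
  Br: 1
  F: 1
  I: 1
Molecular formula: C5H9BrFI.
  M = 5(12.011) + 9(1.008) + 79.904 + 18.998 + 126.904
    = 60.055 + 9.072 + 79.904 + 18.998 + 126.904 = 294.933

294.93 g/mol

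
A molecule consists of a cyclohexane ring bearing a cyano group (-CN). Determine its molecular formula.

C7H11N

Atom tally by fragment:
  cyclohexane ring core → C:6 H:12
  (− 1 ring H displaced by substituents)
  + CN → C:1 N:1
Element totals:
  C: 7
  H: 11
  N: 1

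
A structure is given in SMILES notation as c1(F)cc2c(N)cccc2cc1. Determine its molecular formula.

C10H8FN

Atom tally by fragment:
  naphthalene ring system core → C:10 H:8
  (− 2 ring H displaced by substituents)
  + F → F:1
  + NH2 → N:1 H:2
Element totals:
  C: 10
  H: 8
  F: 1
  N: 1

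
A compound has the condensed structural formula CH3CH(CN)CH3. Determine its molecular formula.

Atom tally by fragment:
  CH3 → C:1 H:3
  CH(CN) → C:2 H:1 N:1
  CH3 → C:1 H:3
Element totals:
  C: 4
  H: 7
  N: 1

C4H7N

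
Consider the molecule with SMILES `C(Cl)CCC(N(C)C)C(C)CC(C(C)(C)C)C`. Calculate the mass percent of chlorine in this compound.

13.54%

Atom tally by fragment:
  ClCH2 → C:1 H:2 Cl:1
  CH2 → C:1 H:2
  CH2 → C:1 H:2
  CH(N(CH3)2) → C:3 H:7 N:1
  CH(CH3) → C:2 H:4
  CH2 → C:1 H:2
  CH(C(CH3)3) → C:5 H:10
  CH3 → C:1 H:3
Element totals:
  C: 15
  H: 32
  Cl: 1
  N: 1
Molecular formula: C15H32ClN.
Molar mass = 261.878 g/mol.
Mass from Cl: 1 × 35.45 = 35.450 g/mol.
%Cl = 35.450 / 261.878 × 100 = 13.54%.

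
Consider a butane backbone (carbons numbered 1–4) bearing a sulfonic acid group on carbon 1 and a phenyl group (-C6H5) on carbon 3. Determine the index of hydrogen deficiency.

Atom tally by fragment:
  HO3SCH2 → C:1 H:3 S:1 O:3
  CH2 → C:1 H:2
  CH(C6H5) → C:7 H:6
  CH3 → C:1 H:3
Element totals:
  C: 10
  H: 14
  O: 3
  S: 1
Molecular formula: C10H14O3S.
DoU = (2C + 2 + N − H − X) / 2 = (2·10 + 2 + 0 − 14 − 0) / 2 = 4.

4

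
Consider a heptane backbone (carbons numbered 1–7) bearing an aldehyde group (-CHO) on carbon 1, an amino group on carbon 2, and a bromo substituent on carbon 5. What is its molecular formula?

Atom tally by fragment:
  OHCCH2 → C:2 H:3 O:1
  CH(NH2) → C:1 H:3 N:1
  CH2 → C:1 H:2
  CH2 → C:1 H:2
  CH(Br) → C:1 H:1 Br:1
  CH2 → C:1 H:2
  CH3 → C:1 H:3
Element totals:
  C: 8
  H: 16
  Br: 1
  N: 1
  O: 1

C8H16BrNO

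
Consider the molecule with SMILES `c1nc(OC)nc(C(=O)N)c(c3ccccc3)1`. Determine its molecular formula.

Atom tally by fragment:
  pyrimidine ring core → C:4 H:4 N:2
  (− 3 ring H displaced by substituents)
  + OCH3 → C:1 H:3 O:1
  + CONH2 → C:1 H:2 O:1 N:1
  + C6H5 → C:6 H:5
Element totals:
  C: 12
  H: 11
  N: 3
  O: 2

C12H11N3O2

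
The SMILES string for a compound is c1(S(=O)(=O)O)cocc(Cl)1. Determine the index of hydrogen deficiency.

Atom tally by fragment:
  furan ring core → C:4 H:4 O:1
  (− 2 ring H displaced by substituents)
  + SO3H → S:1 O:3 H:1
  + Cl → Cl:1
Element totals:
  C: 4
  H: 3
  Cl: 1
  O: 4
  S: 1
Molecular formula: C4H3ClO4S.
DoU = (2C + 2 + N − H − X) / 2 = (2·4 + 2 + 0 − 3 − 1) / 2 = 3.

3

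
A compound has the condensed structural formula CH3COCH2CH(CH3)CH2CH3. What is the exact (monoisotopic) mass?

Element totals:
  C: 7
  H: 14
  O: 1
Molecular formula: C7H14O.
  M = 7(12.0) + 14(1.007825) + 15.994915
    = 84.000000 + 14.109550 + 15.994915 = 114.104465

114.1045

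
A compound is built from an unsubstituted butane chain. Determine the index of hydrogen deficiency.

Atom tally by fragment:
  CH3 → C:1 H:3
  CH2 → C:1 H:2
  CH2 → C:1 H:2
  CH3 → C:1 H:3
Element totals:
  C: 4
  H: 10
Molecular formula: C4H10.
DoU = (2C + 2 + N − H − X) / 2 = (2·4 + 2 + 0 − 10 − 0) / 2 = 0.

0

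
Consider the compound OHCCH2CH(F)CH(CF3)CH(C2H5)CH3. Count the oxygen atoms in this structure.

Element totals:
  C: 9
  H: 14
  F: 4
  O: 1

1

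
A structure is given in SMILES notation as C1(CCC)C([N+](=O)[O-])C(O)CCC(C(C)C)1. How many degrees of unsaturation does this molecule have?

Atom tally by fragment:
  cyclohexane ring core → C:6 H:12
  (− 4 ring H displaced by substituents)
  + CH2CH2CH3 → C:3 H:7
  + NO2 → N:1 O:2
  + OH → O:1 H:1
  + CH(CH3)2 → C:3 H:7
Element totals:
  C: 12
  H: 23
  N: 1
  O: 3
Molecular formula: C12H23NO3.
DoU = (2C + 2 + N − H − X) / 2 = (2·12 + 2 + 1 − 23 − 0) / 2 = 2.

2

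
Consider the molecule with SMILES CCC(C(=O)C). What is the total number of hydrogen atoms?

Atom tally by fragment:
  CH3 → C:1 H:3
  CH2 → C:1 H:2
  CH2COCH3 → C:3 H:5 O:1
Element totals:
  C: 5
  H: 10
  O: 1

10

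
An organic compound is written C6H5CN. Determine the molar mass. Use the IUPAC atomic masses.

Element totals:
  C: 7
  H: 5
  N: 1
Molecular formula: C7H5N.
  M = 7(12.011) + 5(1.008) + 14.007
    = 84.077 + 5.040 + 14.007 = 103.124

103.12 g/mol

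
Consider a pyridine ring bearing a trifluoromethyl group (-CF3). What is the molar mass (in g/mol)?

Atom tally by fragment:
  pyridine ring core → C:5 H:5 N:1
  (− 1 ring H displaced by substituents)
  + CF3 → C:1 F:3
Element totals:
  C: 6
  H: 4
  F: 3
  N: 1
Molecular formula: C6H4F3N.
  M = 6(12.011) + 4(1.008) + 3(18.998) + 14.007
    = 72.066 + 4.032 + 56.994 + 14.007 = 147.099

147.10 g/mol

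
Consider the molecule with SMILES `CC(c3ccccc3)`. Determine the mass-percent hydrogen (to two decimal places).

9.49%

Atom tally by fragment:
  CH3 → C:1 H:3
  CH2C6H5 → C:7 H:7
Element totals:
  C: 8
  H: 10
Molecular formula: C8H10.
Molar mass = 106.168 g/mol.
Mass from H: 10 × 1.008 = 10.080 g/mol.
%H = 10.080 / 106.168 × 100 = 9.49%.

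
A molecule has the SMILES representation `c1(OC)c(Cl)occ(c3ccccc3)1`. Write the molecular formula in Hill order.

C11H9ClO2

Atom tally by fragment:
  furan ring core → C:4 H:4 O:1
  (− 3 ring H displaced by substituents)
  + OCH3 → C:1 H:3 O:1
  + Cl → Cl:1
  + C6H5 → C:6 H:5
Element totals:
  C: 11
  H: 9
  Cl: 1
  O: 2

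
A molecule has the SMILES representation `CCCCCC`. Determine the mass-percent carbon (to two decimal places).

83.62%

Atom tally by fragment:
  CH3 → C:1 H:3
  CH2 → C:1 H:2
  CH2 → C:1 H:2
  CH2 → C:1 H:2
  CH2 → C:1 H:2
  CH3 → C:1 H:3
Element totals:
  C: 6
  H: 14
Molecular formula: C6H14.
Molar mass = 86.178 g/mol.
Mass from C: 6 × 12.011 = 72.066 g/mol.
%C = 72.066 / 86.178 × 100 = 83.62%.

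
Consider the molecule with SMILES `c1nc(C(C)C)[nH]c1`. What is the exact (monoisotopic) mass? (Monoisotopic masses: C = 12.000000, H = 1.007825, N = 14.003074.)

110.0844

Atom tally by fragment:
  imidazole ring core → C:3 H:4 N:2
  (− 1 ring H displaced by substituents)
  + CH(CH3)2 → C:3 H:7
Element totals:
  C: 6
  H: 10
  N: 2
Molecular formula: C6H10N2.
  M = 6(12.0) + 10(1.007825) + 2(14.003074)
    = 72.000000 + 10.078250 + 28.006148 = 110.084398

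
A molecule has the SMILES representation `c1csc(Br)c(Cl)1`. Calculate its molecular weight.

197.47 g/mol

Atom tally by fragment:
  thiophene ring core → C:4 H:4 S:1
  (− 2 ring H displaced by substituents)
  + Br → Br:1
  + Cl → Cl:1
Element totals:
  C: 4
  H: 2
  Br: 1
  Cl: 1
  S: 1
Molecular formula: C4H2BrClS.
  M = 4(12.011) + 2(1.008) + 79.904 + 35.45 + 32.06
    = 48.044 + 2.016 + 79.904 + 35.450 + 32.060 = 197.474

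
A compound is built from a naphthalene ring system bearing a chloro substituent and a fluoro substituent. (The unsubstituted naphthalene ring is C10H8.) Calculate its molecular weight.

180.61 g/mol

Atom tally by fragment:
  naphthalene ring system core → C:10 H:8
  (− 2 ring H displaced by substituents)
  + Cl → Cl:1
  + F → F:1
Element totals:
  C: 10
  H: 6
  Cl: 1
  F: 1
Molecular formula: C10H6ClF.
  M = 10(12.011) + 6(1.008) + 35.45 + 18.998
    = 120.110 + 6.048 + 35.450 + 18.998 = 180.606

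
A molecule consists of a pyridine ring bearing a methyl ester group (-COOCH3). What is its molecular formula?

Atom tally by fragment:
  pyridine ring core → C:5 H:5 N:1
  (− 1 ring H displaced by substituents)
  + COOCH3 → C:2 H:3 O:2
Element totals:
  C: 7
  H: 7
  N: 1
  O: 2

C7H7NO2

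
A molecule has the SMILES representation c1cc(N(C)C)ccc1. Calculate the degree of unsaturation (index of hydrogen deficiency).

Atom tally by fragment:
  benzene ring core → C:6 H:6
  (− 1 ring H displaced by substituents)
  + N(CH3)2 → N:1 C:2 H:6
Element totals:
  C: 8
  H: 11
  N: 1
Molecular formula: C8H11N.
DoU = (2C + 2 + N − H − X) / 2 = (2·8 + 2 + 1 − 11 − 0) / 2 = 4.

4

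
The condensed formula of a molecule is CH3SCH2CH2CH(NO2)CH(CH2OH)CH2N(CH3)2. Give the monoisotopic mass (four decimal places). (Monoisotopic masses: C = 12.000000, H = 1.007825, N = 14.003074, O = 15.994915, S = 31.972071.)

Atom tally by fragment:
  CH3SCH2 → C:2 H:5 S:1
  CH2 → C:1 H:2
  CH(NO2) → C:1 H:1 N:1 O:2
  CH(CH2OH) → C:2 H:4 O:1
  CH2N(CH3)2 → C:3 H:8 N:1
Element totals:
  C: 9
  H: 20
  N: 2
  O: 3
  S: 1
Molecular formula: C9H20N2O3S.
  M = 9(12.0) + 20(1.007825) + 2(14.003074) + 3(15.994915) + 31.972071
    = 108.000000 + 20.156500 + 28.006148 + 47.984745 + 31.972071 = 236.119464

236.1195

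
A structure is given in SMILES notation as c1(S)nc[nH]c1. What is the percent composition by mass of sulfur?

32.02%

Atom tally by fragment:
  imidazole ring core → C:3 H:4 N:2
  (− 1 ring H displaced by substituents)
  + SH → S:1 H:1
Element totals:
  C: 3
  H: 4
  N: 2
  S: 1
Molecular formula: C3H4N2S.
Molar mass = 100.139 g/mol.
Mass from S: 1 × 32.06 = 32.060 g/mol.
%S = 32.060 / 100.139 × 100 = 32.02%.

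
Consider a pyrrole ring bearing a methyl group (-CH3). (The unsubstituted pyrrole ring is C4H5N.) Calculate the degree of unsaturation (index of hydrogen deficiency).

3

Atom tally by fragment:
  pyrrole ring core → C:4 H:5 N:1
  (− 1 ring H displaced by substituents)
  + CH3 → C:1 H:3
Element totals:
  C: 5
  H: 7
  N: 1
Molecular formula: C5H7N.
DoU = (2C + 2 + N − H − X) / 2 = (2·5 + 2 + 1 − 7 − 0) / 2 = 3.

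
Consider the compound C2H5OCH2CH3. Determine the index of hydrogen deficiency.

Atom tally by fragment:
  C2H5OCH2 → C:3 H:7 O:1
  CH3 → C:1 H:3
Element totals:
  C: 4
  H: 10
  O: 1
Molecular formula: C4H10O.
DoU = (2C + 2 + N − H − X) / 2 = (2·4 + 2 + 0 − 10 − 0) / 2 = 0.

0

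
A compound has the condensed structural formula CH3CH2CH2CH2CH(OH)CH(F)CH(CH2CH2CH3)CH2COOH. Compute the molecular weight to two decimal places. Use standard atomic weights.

234.31 g/mol

Atom tally by fragment:
  CH3 → C:1 H:3
  CH2 → C:1 H:2
  CH2 → C:1 H:2
  CH2 → C:1 H:2
  CH(OH) → C:1 H:2 O:1
  CH(F) → C:1 H:1 F:1
  CH(CH2CH2CH3) → C:4 H:8
  CH2COOH → C:2 H:3 O:2
Element totals:
  C: 12
  H: 23
  F: 1
  O: 3
Molecular formula: C12H23FO3.
  M = 12(12.011) + 23(1.008) + 18.998 + 3(15.999)
    = 144.132 + 23.184 + 18.998 + 47.997 = 234.311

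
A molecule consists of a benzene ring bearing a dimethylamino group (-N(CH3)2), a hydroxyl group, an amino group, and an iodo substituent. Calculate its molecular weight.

Atom tally by fragment:
  benzene ring core → C:6 H:6
  (− 4 ring H displaced by substituents)
  + N(CH3)2 → N:1 C:2 H:6
  + OH → O:1 H:1
  + NH2 → N:1 H:2
  + I → I:1
Element totals:
  C: 8
  H: 11
  I: 1
  N: 2
  O: 1
Molecular formula: C8H11IN2O.
  M = 8(12.011) + 11(1.008) + 126.904 + 2(14.007) + 15.999
    = 96.088 + 11.088 + 126.904 + 28.014 + 15.999 = 278.093

278.09 g/mol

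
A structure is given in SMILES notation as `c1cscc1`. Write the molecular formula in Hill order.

Atom tally by fragment:
  thiophene ring core → C:4 H:4 S:1
Element totals:
  C: 4
  H: 4
  S: 1

C4H4S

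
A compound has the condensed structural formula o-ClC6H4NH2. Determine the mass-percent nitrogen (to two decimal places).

10.98%

Atom tally by fragment:
  benzene ring core → C:6 H:6
  (− 2 ring H displaced by substituents)
  + Cl → Cl:1
  + NH2 → N:1 H:2
Element totals:
  C: 6
  H: 6
  Cl: 1
  N: 1
Molecular formula: C6H6ClN.
Molar mass = 127.571 g/mol.
Mass from N: 1 × 14.007 = 14.007 g/mol.
%N = 14.007 / 127.571 × 100 = 10.98%.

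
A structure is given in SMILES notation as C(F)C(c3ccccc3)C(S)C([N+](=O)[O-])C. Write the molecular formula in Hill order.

Atom tally by fragment:
  FCH2 → C:1 H:2 F:1
  CH(C6H5) → C:7 H:6
  CH(SH) → C:1 H:2 S:1
  CH(NO2) → C:1 H:1 N:1 O:2
  CH3 → C:1 H:3
Element totals:
  C: 11
  H: 14
  F: 1
  N: 1
  O: 2
  S: 1

C11H14FNO2S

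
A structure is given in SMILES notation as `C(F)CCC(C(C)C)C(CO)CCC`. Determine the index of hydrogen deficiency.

Atom tally by fragment:
  FCH2 → C:1 H:2 F:1
  CH2 → C:1 H:2
  CH2 → C:1 H:2
  CH(CH(CH3)2) → C:4 H:8
  CH(CH2OH) → C:2 H:4 O:1
  CH2 → C:1 H:2
  CH2 → C:1 H:2
  CH3 → C:1 H:3
Element totals:
  C: 12
  H: 25
  F: 1
  O: 1
Molecular formula: C12H25FO.
DoU = (2C + 2 + N − H − X) / 2 = (2·12 + 2 + 0 − 25 − 1) / 2 = 0.

0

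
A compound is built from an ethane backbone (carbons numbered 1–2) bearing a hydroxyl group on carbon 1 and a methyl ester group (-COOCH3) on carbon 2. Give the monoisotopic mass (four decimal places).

104.0473

Atom tally by fragment:
  HOCH2 → C:1 H:3 O:1
  CH2COOCH3 → C:3 H:5 O:2
Element totals:
  C: 4
  H: 8
  O: 3
Molecular formula: C4H8O3.
  M = 4(12.0) + 8(1.007825) + 3(15.994915)
    = 48.000000 + 8.062600 + 47.984745 = 104.047345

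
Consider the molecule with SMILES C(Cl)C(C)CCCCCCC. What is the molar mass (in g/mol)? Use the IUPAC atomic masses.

Atom tally by fragment:
  ClCH2 → C:1 H:2 Cl:1
  CH(CH3) → C:2 H:4
  CH2 → C:1 H:2
  CH2 → C:1 H:2
  CH2 → C:1 H:2
  CH2 → C:1 H:2
  CH2 → C:1 H:2
  CH2 → C:1 H:2
  CH3 → C:1 H:3
Element totals:
  C: 10
  H: 21
  Cl: 1
Molecular formula: C10H21Cl.
  M = 10(12.011) + 21(1.008) + 35.45
    = 120.110 + 21.168 + 35.450 = 176.728

176.73 g/mol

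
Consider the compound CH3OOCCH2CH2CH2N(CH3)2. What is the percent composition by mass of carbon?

Atom tally by fragment:
  CH3OOCCH2 → C:3 H:5 O:2
  CH2 → C:1 H:2
  CH2N(CH3)2 → C:3 H:8 N:1
Element totals:
  C: 7
  H: 15
  N: 1
  O: 2
Molecular formula: C7H15NO2.
Molar mass = 145.202 g/mol.
Mass from C: 7 × 12.011 = 84.077 g/mol.
%C = 84.077 / 145.202 × 100 = 57.90%.

57.90%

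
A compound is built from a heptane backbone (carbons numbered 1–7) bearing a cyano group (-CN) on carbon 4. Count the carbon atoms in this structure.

Atom tally by fragment:
  CH3 → C:1 H:3
  CH2 → C:1 H:2
  CH2 → C:1 H:2
  CH(CN) → C:2 H:1 N:1
  CH2 → C:1 H:2
  CH2 → C:1 H:2
  CH3 → C:1 H:3
Element totals:
  C: 8
  H: 15
  N: 1

8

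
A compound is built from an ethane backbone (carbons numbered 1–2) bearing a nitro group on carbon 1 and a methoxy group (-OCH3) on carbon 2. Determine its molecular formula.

Atom tally by fragment:
  O2NCH2 → C:1 H:2 N:1 O:2
  CH2OCH3 → C:2 H:5 O:1
Element totals:
  C: 3
  H: 7
  N: 1
  O: 3

C3H7NO3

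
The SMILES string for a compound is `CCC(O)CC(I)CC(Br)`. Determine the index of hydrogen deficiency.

0

Atom tally by fragment:
  CH3 → C:1 H:3
  CH2 → C:1 H:2
  CH(OH) → C:1 H:2 O:1
  CH2 → C:1 H:2
  CH(I) → C:1 H:1 I:1
  CH2 → C:1 H:2
  CH2Br → C:1 H:2 Br:1
Element totals:
  C: 7
  H: 14
  Br: 1
  I: 1
  O: 1
Molecular formula: C7H14BrIO.
DoU = (2C + 2 + N − H − X) / 2 = (2·7 + 2 + 0 − 14 − 2) / 2 = 0.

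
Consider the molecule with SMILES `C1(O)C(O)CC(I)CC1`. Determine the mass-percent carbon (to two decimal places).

Atom tally by fragment:
  cyclohexane ring core → C:6 H:12
  (− 3 ring H displaced by substituents)
  + OH → O:1 H:1
  + OH → O:1 H:1
  + I → I:1
Element totals:
  C: 6
  H: 11
  I: 1
  O: 2
Molecular formula: C6H11IO2.
Molar mass = 242.056 g/mol.
Mass from C: 6 × 12.011 = 72.066 g/mol.
%C = 72.066 / 242.056 × 100 = 29.77%.

29.77%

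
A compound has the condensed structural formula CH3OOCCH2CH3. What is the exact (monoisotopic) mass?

Atom tally by fragment:
  CH3OOCCH2 → C:3 H:5 O:2
  CH3 → C:1 H:3
Element totals:
  C: 4
  H: 8
  O: 2
Molecular formula: C4H8O2.
  M = 4(12.0) + 8(1.007825) + 2(15.994915)
    = 48.000000 + 8.062600 + 31.989830 = 88.052430

88.0524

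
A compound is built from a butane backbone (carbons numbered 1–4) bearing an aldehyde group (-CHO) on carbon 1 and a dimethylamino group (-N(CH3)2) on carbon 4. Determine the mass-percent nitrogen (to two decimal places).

10.84%

Atom tally by fragment:
  OHCCH2 → C:2 H:3 O:1
  CH2 → C:1 H:2
  CH2 → C:1 H:2
  CH2N(CH3)2 → C:3 H:8 N:1
Element totals:
  C: 7
  H: 15
  N: 1
  O: 1
Molecular formula: C7H15NO.
Molar mass = 129.203 g/mol.
Mass from N: 1 × 14.007 = 14.007 g/mol.
%N = 14.007 / 129.203 × 100 = 10.84%.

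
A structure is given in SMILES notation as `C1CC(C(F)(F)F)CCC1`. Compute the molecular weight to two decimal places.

152.16 g/mol

Atom tally by fragment:
  cyclohexane ring core → C:6 H:12
  (− 1 ring H displaced by substituents)
  + CF3 → C:1 F:3
Element totals:
  C: 7
  H: 11
  F: 3
Molecular formula: C7H11F3.
  M = 7(12.011) + 11(1.008) + 3(18.998)
    = 84.077 + 11.088 + 56.994 = 152.159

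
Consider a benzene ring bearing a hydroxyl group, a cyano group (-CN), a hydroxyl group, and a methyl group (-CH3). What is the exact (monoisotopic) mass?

Atom tally by fragment:
  benzene ring core → C:6 H:6
  (− 4 ring H displaced by substituents)
  + OH → O:1 H:1
  + CN → C:1 N:1
  + OH → O:1 H:1
  + CH3 → C:1 H:3
Element totals:
  C: 8
  H: 7
  N: 1
  O: 2
Molecular formula: C8H7NO2.
  M = 8(12.0) + 7(1.007825) + 14.003074 + 2(15.994915)
    = 96.000000 + 7.054775 + 14.003074 + 31.989830 = 149.047679

149.0477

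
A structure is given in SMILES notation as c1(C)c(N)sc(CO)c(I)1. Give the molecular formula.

C6H8INOS

Atom tally by fragment:
  thiophene ring core → C:4 H:4 S:1
  (− 4 ring H displaced by substituents)
  + CH3 → C:1 H:3
  + NH2 → N:1 H:2
  + CH2OH → C:1 H:3 O:1
  + I → I:1
Element totals:
  C: 6
  H: 8
  I: 1
  N: 1
  O: 1
  S: 1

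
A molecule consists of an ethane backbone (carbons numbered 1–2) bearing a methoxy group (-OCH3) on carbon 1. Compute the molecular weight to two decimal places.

Atom tally by fragment:
  CH3OCH2 → C:2 H:5 O:1
  CH3 → C:1 H:3
Element totals:
  C: 3
  H: 8
  O: 1
Molecular formula: C3H8O.
  M = 3(12.011) + 8(1.008) + 15.999
    = 36.033 + 8.064 + 15.999 = 60.096

60.10 g/mol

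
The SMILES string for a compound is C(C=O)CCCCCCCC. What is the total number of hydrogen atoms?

20

Atom tally by fragment:
  OHCCH2 → C:2 H:3 O:1
  CH2 → C:1 H:2
  CH2 → C:1 H:2
  CH2 → C:1 H:2
  CH2 → C:1 H:2
  CH2 → C:1 H:2
  CH2 → C:1 H:2
  CH2 → C:1 H:2
  CH3 → C:1 H:3
Element totals:
  C: 10
  H: 20
  O: 1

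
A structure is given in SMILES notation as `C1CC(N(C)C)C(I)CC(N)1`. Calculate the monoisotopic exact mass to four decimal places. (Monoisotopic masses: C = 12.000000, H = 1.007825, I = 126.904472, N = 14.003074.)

Atom tally by fragment:
  cyclohexane ring core → C:6 H:12
  (− 3 ring H displaced by substituents)
  + N(CH3)2 → N:1 C:2 H:6
  + I → I:1
  + NH2 → N:1 H:2
Element totals:
  C: 8
  H: 17
  I: 1
  N: 2
Molecular formula: C8H17IN2.
  M = 8(12.0) + 17(1.007825) + 126.904472 + 2(14.003074)
    = 96.000000 + 17.133025 + 126.904472 + 28.006148 = 268.043645

268.0436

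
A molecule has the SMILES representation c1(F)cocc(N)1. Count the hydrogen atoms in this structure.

Atom tally by fragment:
  furan ring core → C:4 H:4 O:1
  (− 2 ring H displaced by substituents)
  + F → F:1
  + NH2 → N:1 H:2
Element totals:
  C: 4
  H: 4
  F: 1
  N: 1
  O: 1

4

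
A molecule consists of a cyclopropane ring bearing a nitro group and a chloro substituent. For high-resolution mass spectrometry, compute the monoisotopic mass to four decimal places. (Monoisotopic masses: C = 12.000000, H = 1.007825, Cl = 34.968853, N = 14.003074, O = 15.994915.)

Atom tally by fragment:
  cyclopropane ring core → C:3 H:6
  (− 2 ring H displaced by substituents)
  + NO2 → N:1 O:2
  + Cl → Cl:1
Element totals:
  C: 3
  H: 4
  Cl: 1
  N: 1
  O: 2
Molecular formula: C3H4ClNO2.
  M = 3(12.0) + 4(1.007825) + 34.968853 + 14.003074 + 2(15.994915)
    = 36.000000 + 4.031300 + 34.968853 + 14.003074 + 31.989830 = 120.993057

120.9931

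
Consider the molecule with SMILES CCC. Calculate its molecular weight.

44.10 g/mol

Atom tally by fragment:
  CH3 → C:1 H:3
  CH2 → C:1 H:2
  CH3 → C:1 H:3
Element totals:
  C: 3
  H: 8
Molecular formula: C3H8.
  M = 3(12.011) + 8(1.008)
    = 36.033 + 8.064 = 44.097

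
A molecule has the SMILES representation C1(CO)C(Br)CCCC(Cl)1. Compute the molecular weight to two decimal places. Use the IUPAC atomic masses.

Atom tally by fragment:
  cyclohexane ring core → C:6 H:12
  (− 3 ring H displaced by substituents)
  + CH2OH → C:1 H:3 O:1
  + Br → Br:1
  + Cl → Cl:1
Element totals:
  C: 7
  H: 12
  Br: 1
  Cl: 1
  O: 1
Molecular formula: C7H12BrClO.
  M = 7(12.011) + 12(1.008) + 79.904 + 35.45 + 15.999
    = 84.077 + 12.096 + 79.904 + 35.450 + 15.999 = 227.526

227.53 g/mol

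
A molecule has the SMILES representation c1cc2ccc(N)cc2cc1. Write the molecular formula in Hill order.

C10H9N

Atom tally by fragment:
  naphthalene ring system core → C:10 H:8
  (− 1 ring H displaced by substituents)
  + NH2 → N:1 H:2
Element totals:
  C: 10
  H: 9
  N: 1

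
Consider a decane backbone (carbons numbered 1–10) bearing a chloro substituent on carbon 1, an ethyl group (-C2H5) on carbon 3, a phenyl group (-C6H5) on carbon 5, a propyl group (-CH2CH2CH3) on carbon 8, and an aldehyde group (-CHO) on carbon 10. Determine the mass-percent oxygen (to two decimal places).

Atom tally by fragment:
  ClCH2 → C:1 H:2 Cl:1
  CH2 → C:1 H:2
  CH(C2H5) → C:3 H:6
  CH2 → C:1 H:2
  CH(C6H5) → C:7 H:6
  CH2 → C:1 H:2
  CH2 → C:1 H:2
  CH(CH2CH2CH3) → C:4 H:8
  CH2 → C:1 H:2
  CH2CHO → C:2 H:3 O:1
Element totals:
  C: 22
  H: 35
  Cl: 1
  O: 1
Molecular formula: C22H35ClO.
Molar mass = 350.971 g/mol.
Mass from O: 1 × 15.999 = 15.999 g/mol.
%O = 15.999 / 350.971 × 100 = 4.56%.

4.56%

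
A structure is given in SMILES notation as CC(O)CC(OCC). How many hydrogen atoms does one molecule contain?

Atom tally by fragment:
  CH3 → C:1 H:3
  CH(OH) → C:1 H:2 O:1
  CH2 → C:1 H:2
  CH2OC2H5 → C:3 H:7 O:1
Element totals:
  C: 6
  H: 14
  O: 2

14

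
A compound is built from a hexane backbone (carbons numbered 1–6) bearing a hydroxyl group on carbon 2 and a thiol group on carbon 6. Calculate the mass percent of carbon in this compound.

Atom tally by fragment:
  CH3 → C:1 H:3
  CH(OH) → C:1 H:2 O:1
  CH2 → C:1 H:2
  CH2 → C:1 H:2
  CH2 → C:1 H:2
  CH2SH → C:1 H:3 S:1
Element totals:
  C: 6
  H: 14
  O: 1
  S: 1
Molecular formula: C6H14OS.
Molar mass = 134.237 g/mol.
Mass from C: 6 × 12.011 = 72.066 g/mol.
%C = 72.066 / 134.237 × 100 = 53.69%.

53.69%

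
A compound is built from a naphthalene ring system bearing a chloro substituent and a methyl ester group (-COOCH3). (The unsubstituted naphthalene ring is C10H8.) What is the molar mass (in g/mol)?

Atom tally by fragment:
  naphthalene ring system core → C:10 H:8
  (− 2 ring H displaced by substituents)
  + Cl → Cl:1
  + COOCH3 → C:2 H:3 O:2
Element totals:
  C: 12
  H: 9
  Cl: 1
  O: 2
Molecular formula: C12H9ClO2.
  M = 12(12.011) + 9(1.008) + 35.45 + 2(15.999)
    = 144.132 + 9.072 + 35.450 + 31.998 = 220.652

220.65 g/mol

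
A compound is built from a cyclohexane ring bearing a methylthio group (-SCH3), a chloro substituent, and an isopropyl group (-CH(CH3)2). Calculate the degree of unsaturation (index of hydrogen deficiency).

Atom tally by fragment:
  cyclohexane ring core → C:6 H:12
  (− 3 ring H displaced by substituents)
  + SCH3 → C:1 H:3 S:1
  + Cl → Cl:1
  + CH(CH3)2 → C:3 H:7
Element totals:
  C: 10
  H: 19
  Cl: 1
  S: 1
Molecular formula: C10H19ClS.
DoU = (2C + 2 + N − H − X) / 2 = (2·10 + 2 + 0 − 19 − 1) / 2 = 1.

1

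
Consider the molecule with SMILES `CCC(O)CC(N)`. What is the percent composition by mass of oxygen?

Atom tally by fragment:
  CH3 → C:1 H:3
  CH2 → C:1 H:2
  CH(OH) → C:1 H:2 O:1
  CH2 → C:1 H:2
  CH2NH2 → C:1 H:4 N:1
Element totals:
  C: 5
  H: 13
  N: 1
  O: 1
Molecular formula: C5H13NO.
Molar mass = 103.165 g/mol.
Mass from O: 1 × 15.999 = 15.999 g/mol.
%O = 15.999 / 103.165 × 100 = 15.51%.

15.51%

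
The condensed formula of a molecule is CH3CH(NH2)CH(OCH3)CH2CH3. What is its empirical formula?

C6H15NO

Atom tally by fragment:
  CH3 → C:1 H:3
  CH(NH2) → C:1 H:3 N:1
  CH(OCH3) → C:2 H:4 O:1
  CH2 → C:1 H:2
  CH3 → C:1 H:3
Element totals:
  C: 6
  H: 15
  N: 1
  O: 1
Molecular formula: C6H15NO.
gcd of subscripts (6, 15, 1, 1) = 1, so the empirical formula equals the molecular formula.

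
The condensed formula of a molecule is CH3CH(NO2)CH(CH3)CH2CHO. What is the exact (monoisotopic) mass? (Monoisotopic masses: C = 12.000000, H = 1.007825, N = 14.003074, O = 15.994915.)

145.0739

Atom tally by fragment:
  CH3 → C:1 H:3
  CH(NO2) → C:1 H:1 N:1 O:2
  CH(CH3) → C:2 H:4
  CH2CHO → C:2 H:3 O:1
Element totals:
  C: 6
  H: 11
  N: 1
  O: 3
Molecular formula: C6H11NO3.
  M = 6(12.0) + 11(1.007825) + 14.003074 + 3(15.994915)
    = 72.000000 + 11.086075 + 14.003074 + 47.984745 = 145.073894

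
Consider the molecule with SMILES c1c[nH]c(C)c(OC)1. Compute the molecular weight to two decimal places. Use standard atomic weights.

111.14 g/mol

Atom tally by fragment:
  pyrrole ring core → C:4 H:5 N:1
  (− 2 ring H displaced by substituents)
  + CH3 → C:1 H:3
  + OCH3 → C:1 H:3 O:1
Element totals:
  C: 6
  H: 9
  N: 1
  O: 1
Molecular formula: C6H9NO.
  M = 6(12.011) + 9(1.008) + 14.007 + 15.999
    = 72.066 + 9.072 + 14.007 + 15.999 = 111.144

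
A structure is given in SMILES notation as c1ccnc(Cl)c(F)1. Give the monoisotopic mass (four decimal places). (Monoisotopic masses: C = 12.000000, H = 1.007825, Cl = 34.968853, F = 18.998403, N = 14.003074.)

Atom tally by fragment:
  pyridine ring core → C:5 H:5 N:1
  (− 2 ring H displaced by substituents)
  + Cl → Cl:1
  + F → F:1
Element totals:
  C: 5
  H: 3
  Cl: 1
  F: 1
  N: 1
Molecular formula: C5H3ClFN.
  M = 5(12.0) + 3(1.007825) + 34.968853 + 18.998403 + 14.003074
    = 60.000000 + 3.023475 + 34.968853 + 18.998403 + 14.003074 = 130.993805

130.9938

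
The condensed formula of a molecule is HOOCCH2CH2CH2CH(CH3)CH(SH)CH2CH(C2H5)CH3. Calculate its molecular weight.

232.38 g/mol

Element totals:
  C: 12
  H: 24
  O: 2
  S: 1
Molecular formula: C12H24O2S.
  M = 12(12.011) + 24(1.008) + 2(15.999) + 32.06
    = 144.132 + 24.192 + 31.998 + 32.060 = 232.382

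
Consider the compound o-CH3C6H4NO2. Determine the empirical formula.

C7H7NO2

Atom tally by fragment:
  benzene ring core → C:6 H:6
  (− 2 ring H displaced by substituents)
  + CH3 → C:1 H:3
  + NO2 → N:1 O:2
Element totals:
  C: 7
  H: 7
  N: 1
  O: 2
Molecular formula: C7H7NO2.
gcd of subscripts (7, 7, 1, 2) = 1, so the empirical formula equals the molecular formula.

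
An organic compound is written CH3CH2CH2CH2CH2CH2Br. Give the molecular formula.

C6H13Br

Element totals:
  C: 6
  H: 13
  Br: 1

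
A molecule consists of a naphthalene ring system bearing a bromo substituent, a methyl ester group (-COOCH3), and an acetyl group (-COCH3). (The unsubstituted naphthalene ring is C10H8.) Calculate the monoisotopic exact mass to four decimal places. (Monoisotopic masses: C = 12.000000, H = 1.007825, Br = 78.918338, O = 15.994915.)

305.9892

Atom tally by fragment:
  naphthalene ring system core → C:10 H:8
  (− 3 ring H displaced by substituents)
  + Br → Br:1
  + COOCH3 → C:2 H:3 O:2
  + COCH3 → C:2 H:3 O:1
Element totals:
  C: 14
  H: 11
  Br: 1
  O: 3
Molecular formula: C14H11BrO3.
  M = 14(12.0) + 11(1.007825) + 78.918338 + 3(15.994915)
    = 168.000000 + 11.086075 + 78.918338 + 47.984745 = 305.989158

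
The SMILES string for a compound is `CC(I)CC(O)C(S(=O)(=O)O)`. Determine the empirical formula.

Atom tally by fragment:
  CH3 → C:1 H:3
  CH(I) → C:1 H:1 I:1
  CH2 → C:1 H:2
  CH(OH) → C:1 H:2 O:1
  CH2SO3H → C:1 H:3 S:1 O:3
Element totals:
  C: 5
  H: 11
  I: 1
  O: 4
  S: 1
Molecular formula: C5H11IO4S.
gcd of subscripts (5, 11, 1, 4, 1) = 1, so the empirical formula equals the molecular formula.

C5H11IO4S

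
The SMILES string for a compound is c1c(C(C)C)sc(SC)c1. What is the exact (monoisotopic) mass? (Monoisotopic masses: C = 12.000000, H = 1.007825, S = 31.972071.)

Atom tally by fragment:
  thiophene ring core → C:4 H:4 S:1
  (− 2 ring H displaced by substituents)
  + CH(CH3)2 → C:3 H:7
  + SCH3 → C:1 H:3 S:1
Element totals:
  C: 8
  H: 12
  S: 2
Molecular formula: C8H12S2.
  M = 8(12.0) + 12(1.007825) + 2(31.972071)
    = 96.000000 + 12.093900 + 63.944142 = 172.038042

172.0380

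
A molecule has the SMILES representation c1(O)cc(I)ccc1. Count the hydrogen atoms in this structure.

Atom tally by fragment:
  benzene ring core → C:6 H:6
  (− 2 ring H displaced by substituents)
  + OH → O:1 H:1
  + I → I:1
Element totals:
  C: 6
  H: 5
  I: 1
  O: 1

5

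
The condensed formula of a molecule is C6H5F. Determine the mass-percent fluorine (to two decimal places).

19.77%

Atom tally by fragment:
  benzene ring core → C:6 H:6
  (− 1 ring H displaced by substituents)
  + F → F:1
Element totals:
  C: 6
  H: 5
  F: 1
Molecular formula: C6H5F.
Molar mass = 96.104 g/mol.
Mass from F: 1 × 18.998 = 18.998 g/mol.
%F = 18.998 / 96.104 × 100 = 19.77%.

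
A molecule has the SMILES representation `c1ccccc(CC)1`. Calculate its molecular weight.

106.17 g/mol

Atom tally by fragment:
  benzene ring core → C:6 H:6
  (− 1 ring H displaced by substituents)
  + C2H5 → C:2 H:5
Element totals:
  C: 8
  H: 10
Molecular formula: C8H10.
  M = 8(12.011) + 10(1.008)
    = 96.088 + 10.080 = 106.168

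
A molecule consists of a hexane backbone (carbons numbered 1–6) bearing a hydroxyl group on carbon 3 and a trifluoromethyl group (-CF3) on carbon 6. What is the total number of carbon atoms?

7

Atom tally by fragment:
  CH3 → C:1 H:3
  CH2 → C:1 H:2
  CH(OH) → C:1 H:2 O:1
  CH2 → C:1 H:2
  CH2 → C:1 H:2
  CH2CF3 → C:2 H:2 F:3
Element totals:
  C: 7
  H: 13
  F: 3
  O: 1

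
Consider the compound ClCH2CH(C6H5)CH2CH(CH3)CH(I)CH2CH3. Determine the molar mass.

350.67 g/mol

Element totals:
  C: 14
  H: 20
  Cl: 1
  I: 1
Molecular formula: C14H20ClI.
  M = 14(12.011) + 20(1.008) + 35.45 + 126.904
    = 168.154 + 20.160 + 35.450 + 126.904 = 350.668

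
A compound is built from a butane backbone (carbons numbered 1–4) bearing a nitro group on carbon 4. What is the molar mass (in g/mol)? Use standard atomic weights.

103.12 g/mol

Atom tally by fragment:
  CH3 → C:1 H:3
  CH2 → C:1 H:2
  CH2 → C:1 H:2
  CH2NO2 → C:1 H:2 N:1 O:2
Element totals:
  C: 4
  H: 9
  N: 1
  O: 2
Molecular formula: C4H9NO2.
  M = 4(12.011) + 9(1.008) + 14.007 + 2(15.999)
    = 48.044 + 9.072 + 14.007 + 31.998 = 103.121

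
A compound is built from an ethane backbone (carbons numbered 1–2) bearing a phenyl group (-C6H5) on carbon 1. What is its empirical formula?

C4H5

Atom tally by fragment:
  C6H5CH2 → C:7 H:7
  CH3 → C:1 H:3
Element totals:
  C: 8
  H: 10
Molecular formula: C8H10.
gcd of subscripts = 2; dividing each by 2:
  C: 8/2 = 4
  H: 10/2 = 5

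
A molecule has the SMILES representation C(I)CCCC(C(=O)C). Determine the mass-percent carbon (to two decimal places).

Atom tally by fragment:
  ICH2 → C:1 H:2 I:1
  CH2 → C:1 H:2
  CH2 → C:1 H:2
  CH2 → C:1 H:2
  CH2COCH3 → C:3 H:5 O:1
Element totals:
  C: 7
  H: 13
  I: 1
  O: 1
Molecular formula: C7H13IO.
Molar mass = 240.084 g/mol.
Mass from C: 7 × 12.011 = 84.077 g/mol.
%C = 84.077 / 240.084 × 100 = 35.02%.

35.02%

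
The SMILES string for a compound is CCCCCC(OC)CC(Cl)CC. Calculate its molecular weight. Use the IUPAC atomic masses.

Atom tally by fragment:
  CH3 → C:1 H:3
  CH2 → C:1 H:2
  CH2 → C:1 H:2
  CH2 → C:1 H:2
  CH2 → C:1 H:2
  CH(OCH3) → C:2 H:4 O:1
  CH2 → C:1 H:2
  CH(Cl) → C:1 H:1 Cl:1
  CH2 → C:1 H:2
  CH3 → C:1 H:3
Element totals:
  C: 11
  H: 23
  Cl: 1
  O: 1
Molecular formula: C11H23ClO.
  M = 11(12.011) + 23(1.008) + 35.45 + 15.999
    = 132.121 + 23.184 + 35.450 + 15.999 = 206.754

206.75 g/mol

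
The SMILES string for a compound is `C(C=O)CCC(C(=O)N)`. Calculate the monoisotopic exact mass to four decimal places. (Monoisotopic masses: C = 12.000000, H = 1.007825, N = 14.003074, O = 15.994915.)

129.0790

Atom tally by fragment:
  OHCCH2 → C:2 H:3 O:1
  CH2 → C:1 H:2
  CH2 → C:1 H:2
  CH2CONH2 → C:2 H:4 O:1 N:1
Element totals:
  C: 6
  H: 11
  N: 1
  O: 2
Molecular formula: C6H11NO2.
  M = 6(12.0) + 11(1.007825) + 14.003074 + 2(15.994915)
    = 72.000000 + 11.086075 + 14.003074 + 31.989830 = 129.078979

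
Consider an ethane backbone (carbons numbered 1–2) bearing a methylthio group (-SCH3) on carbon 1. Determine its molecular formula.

Atom tally by fragment:
  CH3SCH2 → C:2 H:5 S:1
  CH3 → C:1 H:3
Element totals:
  C: 3
  H: 8
  S: 1

C3H8S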